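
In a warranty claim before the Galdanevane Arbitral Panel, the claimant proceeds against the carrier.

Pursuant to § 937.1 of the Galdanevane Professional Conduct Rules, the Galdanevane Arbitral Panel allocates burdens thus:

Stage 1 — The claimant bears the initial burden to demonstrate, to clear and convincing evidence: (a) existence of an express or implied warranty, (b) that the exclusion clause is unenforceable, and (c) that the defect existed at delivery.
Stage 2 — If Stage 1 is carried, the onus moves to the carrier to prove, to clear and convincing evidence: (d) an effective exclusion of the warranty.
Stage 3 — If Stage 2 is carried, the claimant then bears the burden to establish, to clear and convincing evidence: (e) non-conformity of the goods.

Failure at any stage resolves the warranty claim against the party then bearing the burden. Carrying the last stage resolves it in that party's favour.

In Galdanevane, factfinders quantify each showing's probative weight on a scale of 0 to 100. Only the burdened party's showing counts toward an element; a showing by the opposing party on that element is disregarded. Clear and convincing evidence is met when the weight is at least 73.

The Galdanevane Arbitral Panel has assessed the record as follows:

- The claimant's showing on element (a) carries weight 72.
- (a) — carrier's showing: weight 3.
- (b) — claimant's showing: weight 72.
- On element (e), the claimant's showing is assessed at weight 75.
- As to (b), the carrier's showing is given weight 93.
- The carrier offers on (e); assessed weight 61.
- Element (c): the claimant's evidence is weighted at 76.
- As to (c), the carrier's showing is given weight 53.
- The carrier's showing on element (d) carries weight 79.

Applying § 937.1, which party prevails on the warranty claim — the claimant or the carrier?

Stage 1 — burden on claimant; standard: clear and convincing evidence (weight is at least 73).
    (a): 72 (carrier's 3 disregarded) < 73 [not met]
    (b): 72 (carrier's 93 disregarded) < 73 [not met]
    (c): 76 (carrier's 53 disregarded) ≥ 73 [met]
  Not every element is met, so the claimant fails to carry Stage 1.
The analysis ends at Stage 1; the carrier prevails.

carrier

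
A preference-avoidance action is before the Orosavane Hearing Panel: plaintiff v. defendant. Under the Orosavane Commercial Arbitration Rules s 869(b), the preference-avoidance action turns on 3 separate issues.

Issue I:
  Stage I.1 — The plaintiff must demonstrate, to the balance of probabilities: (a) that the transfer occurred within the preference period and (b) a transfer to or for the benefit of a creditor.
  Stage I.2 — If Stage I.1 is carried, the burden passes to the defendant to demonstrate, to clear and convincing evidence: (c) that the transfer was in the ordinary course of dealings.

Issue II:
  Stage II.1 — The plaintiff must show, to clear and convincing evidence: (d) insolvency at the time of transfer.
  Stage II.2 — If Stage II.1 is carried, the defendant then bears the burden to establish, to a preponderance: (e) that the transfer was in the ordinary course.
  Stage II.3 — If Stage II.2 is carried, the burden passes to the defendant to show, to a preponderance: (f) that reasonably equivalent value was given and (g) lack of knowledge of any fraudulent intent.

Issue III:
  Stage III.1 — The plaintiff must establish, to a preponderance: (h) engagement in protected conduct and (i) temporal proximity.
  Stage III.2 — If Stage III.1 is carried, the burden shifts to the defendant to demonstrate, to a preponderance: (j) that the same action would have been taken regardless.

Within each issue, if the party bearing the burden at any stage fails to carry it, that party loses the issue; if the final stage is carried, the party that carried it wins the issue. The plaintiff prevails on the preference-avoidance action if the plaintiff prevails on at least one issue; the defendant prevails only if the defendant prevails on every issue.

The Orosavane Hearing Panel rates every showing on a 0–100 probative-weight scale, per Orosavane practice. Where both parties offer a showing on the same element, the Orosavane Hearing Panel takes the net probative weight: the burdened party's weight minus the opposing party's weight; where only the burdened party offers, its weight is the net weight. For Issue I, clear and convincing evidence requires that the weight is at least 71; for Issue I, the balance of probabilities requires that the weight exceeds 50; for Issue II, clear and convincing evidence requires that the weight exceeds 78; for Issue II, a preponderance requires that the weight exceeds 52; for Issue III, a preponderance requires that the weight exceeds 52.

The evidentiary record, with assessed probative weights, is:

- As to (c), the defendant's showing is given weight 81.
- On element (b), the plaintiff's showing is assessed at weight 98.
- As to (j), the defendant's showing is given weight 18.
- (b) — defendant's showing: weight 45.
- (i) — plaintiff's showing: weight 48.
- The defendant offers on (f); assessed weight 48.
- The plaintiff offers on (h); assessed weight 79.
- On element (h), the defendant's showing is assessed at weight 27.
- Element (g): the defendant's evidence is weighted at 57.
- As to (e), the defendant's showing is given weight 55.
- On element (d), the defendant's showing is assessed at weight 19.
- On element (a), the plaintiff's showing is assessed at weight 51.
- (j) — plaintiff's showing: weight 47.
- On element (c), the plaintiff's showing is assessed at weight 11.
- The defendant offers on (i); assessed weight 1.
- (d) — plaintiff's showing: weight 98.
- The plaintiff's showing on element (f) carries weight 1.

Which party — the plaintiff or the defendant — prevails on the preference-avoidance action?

— Issue I —
Stage I.1 (plaintiff, the balance of probabilities, weight exceeds 50): (a) 51 > 50 — meets; (b) net 98−45=53 > 50 — meets.
  Stage I.1 carried; the burden shifts to the defendant.
Stage I.2 (defendant, clear and convincing evidence, weight is at least 71): (c) net 81−11=70 < 71 — fails.
  Not every element is met, so the defendant fails to carry Stage I.2.
The analysis ends at Stage I.2; the plaintiff prevails on this issue.
— Issue II —
At Stage II.1 the plaintiff must meet clear and convincing evidence (weight exceeds 78): on (d) the weight is 98 less the opposing 19 gives net 79, which does exceed 78, so (d) meets the standard.
  The plaintiff carries Stage II.1; the defendant now bears the burden.
At Stage II.2 the defendant must meet a preponderance (weight exceeds 52): on (e) the weight is 55, > 52, so (e) meets the standard.
  Stage II.2 is satisfied; the defendant continues to bear the burden.
At Stage II.3 the defendant must meet a preponderance (weight exceeds 52): on (f) the weight is 48 less the opposing 1 gives net 47, ≤ 52, so (f) does not meet the standard; on (g) the weight is 57, which does exceed 52, so (g) meets the standard.
  Not every element is met, so the defendant fails to carry Stage II.3.
The plaintiff prevails on this issue.
— Issue III —
At Stage III.1 the plaintiff must meet a preponderance (weight exceeds 52): on (h) the weight is 79 less the opposing 27 gives net 52, which does not exceed 52, so (h) does not meet the standard; on (i) the weight is 48 less the opposing 1 gives net 47, which does not exceed 52, so (i) does not meet the standard.
  Stage III.1 not carried; the plaintiff fails its burden.
The analysis ends at Stage III.1; the defendant prevails on this issue.
Per-issue: Issue I → plaintiff; Issue II → plaintiff; Issue III → defendant. The plaintiff must prevail on at least one issue; overall, the plaintiff prevails.

plaintiff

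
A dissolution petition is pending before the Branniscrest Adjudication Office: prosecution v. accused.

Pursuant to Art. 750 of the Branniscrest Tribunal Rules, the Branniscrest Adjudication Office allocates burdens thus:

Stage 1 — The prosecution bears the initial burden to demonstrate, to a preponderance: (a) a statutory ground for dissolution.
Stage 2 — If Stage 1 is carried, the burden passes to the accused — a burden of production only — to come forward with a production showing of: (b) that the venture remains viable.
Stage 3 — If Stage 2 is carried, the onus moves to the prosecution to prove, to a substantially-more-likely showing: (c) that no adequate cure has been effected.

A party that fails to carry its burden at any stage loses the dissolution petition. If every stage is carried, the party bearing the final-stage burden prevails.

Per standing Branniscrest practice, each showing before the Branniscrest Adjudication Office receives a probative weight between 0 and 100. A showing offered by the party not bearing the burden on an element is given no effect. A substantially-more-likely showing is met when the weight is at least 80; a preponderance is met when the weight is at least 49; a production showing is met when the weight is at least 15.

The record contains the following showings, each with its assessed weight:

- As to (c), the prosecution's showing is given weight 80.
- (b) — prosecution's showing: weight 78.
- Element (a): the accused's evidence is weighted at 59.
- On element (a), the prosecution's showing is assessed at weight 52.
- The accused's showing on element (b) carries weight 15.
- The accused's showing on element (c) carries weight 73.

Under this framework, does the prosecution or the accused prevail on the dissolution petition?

Stage 1 — burden on prosecution; standard: a preponderance (weight is at least 49).
    (a): 52 (accused's 59 disregarded) ≥ 49 [met]
  The prosecution carries Stage 1; the accused now bears the burden.
Stage 2 — burden on accused; standard: a production showing (weight is at least 15).
    (b): 15 (prosecution's 78 disregarded) ≥ 15 [met]
  Stage 2 is satisfied; the onus moves to the prosecution.
Stage 3 — burden on prosecution; standard: a substantially-more-likely showing (weight is at least 80).
    (c): 80 (accused's 73 disregarded) ≥ 80 [met]
  The prosecution carries the last stage.
All stages carried — the prosecution prevails.

prosecution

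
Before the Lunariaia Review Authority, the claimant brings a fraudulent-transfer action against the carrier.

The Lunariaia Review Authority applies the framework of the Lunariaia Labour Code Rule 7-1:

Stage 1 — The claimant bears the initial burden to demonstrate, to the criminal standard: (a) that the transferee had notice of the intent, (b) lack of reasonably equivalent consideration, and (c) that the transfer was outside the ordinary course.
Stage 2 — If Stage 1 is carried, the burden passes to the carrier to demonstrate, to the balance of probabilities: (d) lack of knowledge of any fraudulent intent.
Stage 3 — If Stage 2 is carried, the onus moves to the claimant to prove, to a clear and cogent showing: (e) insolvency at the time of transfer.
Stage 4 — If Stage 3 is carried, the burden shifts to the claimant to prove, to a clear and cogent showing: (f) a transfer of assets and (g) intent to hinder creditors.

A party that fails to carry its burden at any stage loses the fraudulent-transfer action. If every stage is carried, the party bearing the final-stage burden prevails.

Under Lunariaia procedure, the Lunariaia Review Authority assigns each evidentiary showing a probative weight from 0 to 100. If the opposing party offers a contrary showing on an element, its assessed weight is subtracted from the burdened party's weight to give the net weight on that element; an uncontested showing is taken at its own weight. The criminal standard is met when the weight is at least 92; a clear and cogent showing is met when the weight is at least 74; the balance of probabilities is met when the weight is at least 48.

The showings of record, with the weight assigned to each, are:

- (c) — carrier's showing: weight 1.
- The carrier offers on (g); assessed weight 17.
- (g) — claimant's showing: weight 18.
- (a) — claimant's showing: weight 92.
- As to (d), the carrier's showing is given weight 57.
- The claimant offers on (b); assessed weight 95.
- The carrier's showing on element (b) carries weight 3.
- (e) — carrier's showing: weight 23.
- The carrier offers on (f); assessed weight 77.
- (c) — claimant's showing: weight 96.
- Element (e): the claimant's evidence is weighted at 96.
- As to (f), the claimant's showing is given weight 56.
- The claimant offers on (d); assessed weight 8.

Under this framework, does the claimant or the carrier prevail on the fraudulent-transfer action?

Stage 1 — burden on claimant; standard: the criminal standard (weight is at least 92).
    (a): 92 ≥ 92 [met]
    (b): 95 − 3 = 92 ≥ 92 [met]
    (c): 96 − 1 = 95 ≥ 92 [met]
  Stage 1 carried; the burden shifts to the carrier.
Stage 2 — burden on carrier; standard: the balance of probabilities (weight is at least 48).
    (d): 57 − 8 = 49 ≥ 48 [met]
  Stage 2 carried; the burden shifts to the claimant.
Stage 3 — burden on claimant; standard: a clear and cogent showing (weight is at least 74).
    (e): 96 − 23 = 73 < 74 [not met]
  The claimant does not carry Stage 3.
The analysis ends at Stage 3; the carrier prevails.

carrier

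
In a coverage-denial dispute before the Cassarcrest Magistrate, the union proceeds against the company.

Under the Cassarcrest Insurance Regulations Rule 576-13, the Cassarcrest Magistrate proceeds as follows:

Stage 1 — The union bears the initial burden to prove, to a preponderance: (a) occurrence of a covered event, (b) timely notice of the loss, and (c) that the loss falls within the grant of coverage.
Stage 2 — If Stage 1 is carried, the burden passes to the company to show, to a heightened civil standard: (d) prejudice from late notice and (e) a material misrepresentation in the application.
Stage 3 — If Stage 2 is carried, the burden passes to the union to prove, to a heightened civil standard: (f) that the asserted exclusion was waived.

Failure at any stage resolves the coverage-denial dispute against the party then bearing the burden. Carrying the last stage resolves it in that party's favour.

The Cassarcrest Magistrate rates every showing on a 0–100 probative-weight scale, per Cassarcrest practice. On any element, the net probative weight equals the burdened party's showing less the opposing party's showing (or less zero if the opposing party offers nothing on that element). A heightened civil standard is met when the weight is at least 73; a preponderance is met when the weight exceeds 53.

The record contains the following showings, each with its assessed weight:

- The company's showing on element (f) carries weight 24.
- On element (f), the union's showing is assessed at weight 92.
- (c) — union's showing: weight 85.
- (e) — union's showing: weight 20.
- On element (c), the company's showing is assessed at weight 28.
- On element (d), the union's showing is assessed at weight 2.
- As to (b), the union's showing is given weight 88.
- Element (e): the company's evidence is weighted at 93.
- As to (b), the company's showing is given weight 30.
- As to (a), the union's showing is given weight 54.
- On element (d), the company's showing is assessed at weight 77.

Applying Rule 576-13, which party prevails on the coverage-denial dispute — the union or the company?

Stage 1 (union, a preponderance, weight exceeds 53): (a) 54 > 53 — meets; (b) net 88−30=58 > 53 — meets; (c) net 85−28=57 > 53 — meets.
  The union carries Stage 1; the company now bears the burden.
Stage 2 (company, a heightened civil standard, weight is at least 73): (d) net 77−2=75 ≥ 73 — meets; (e) net 93−20=73 ≥ 73 — meets.
  The company carries Stage 2; the union now bears the burden.
Stage 3 (union, a heightened civil standard, weight is at least 73): (f) net 92−24=68 < 73 — fails.
  Not every element is met, so the union fails to carry Stage 3.
So the company prevails.

company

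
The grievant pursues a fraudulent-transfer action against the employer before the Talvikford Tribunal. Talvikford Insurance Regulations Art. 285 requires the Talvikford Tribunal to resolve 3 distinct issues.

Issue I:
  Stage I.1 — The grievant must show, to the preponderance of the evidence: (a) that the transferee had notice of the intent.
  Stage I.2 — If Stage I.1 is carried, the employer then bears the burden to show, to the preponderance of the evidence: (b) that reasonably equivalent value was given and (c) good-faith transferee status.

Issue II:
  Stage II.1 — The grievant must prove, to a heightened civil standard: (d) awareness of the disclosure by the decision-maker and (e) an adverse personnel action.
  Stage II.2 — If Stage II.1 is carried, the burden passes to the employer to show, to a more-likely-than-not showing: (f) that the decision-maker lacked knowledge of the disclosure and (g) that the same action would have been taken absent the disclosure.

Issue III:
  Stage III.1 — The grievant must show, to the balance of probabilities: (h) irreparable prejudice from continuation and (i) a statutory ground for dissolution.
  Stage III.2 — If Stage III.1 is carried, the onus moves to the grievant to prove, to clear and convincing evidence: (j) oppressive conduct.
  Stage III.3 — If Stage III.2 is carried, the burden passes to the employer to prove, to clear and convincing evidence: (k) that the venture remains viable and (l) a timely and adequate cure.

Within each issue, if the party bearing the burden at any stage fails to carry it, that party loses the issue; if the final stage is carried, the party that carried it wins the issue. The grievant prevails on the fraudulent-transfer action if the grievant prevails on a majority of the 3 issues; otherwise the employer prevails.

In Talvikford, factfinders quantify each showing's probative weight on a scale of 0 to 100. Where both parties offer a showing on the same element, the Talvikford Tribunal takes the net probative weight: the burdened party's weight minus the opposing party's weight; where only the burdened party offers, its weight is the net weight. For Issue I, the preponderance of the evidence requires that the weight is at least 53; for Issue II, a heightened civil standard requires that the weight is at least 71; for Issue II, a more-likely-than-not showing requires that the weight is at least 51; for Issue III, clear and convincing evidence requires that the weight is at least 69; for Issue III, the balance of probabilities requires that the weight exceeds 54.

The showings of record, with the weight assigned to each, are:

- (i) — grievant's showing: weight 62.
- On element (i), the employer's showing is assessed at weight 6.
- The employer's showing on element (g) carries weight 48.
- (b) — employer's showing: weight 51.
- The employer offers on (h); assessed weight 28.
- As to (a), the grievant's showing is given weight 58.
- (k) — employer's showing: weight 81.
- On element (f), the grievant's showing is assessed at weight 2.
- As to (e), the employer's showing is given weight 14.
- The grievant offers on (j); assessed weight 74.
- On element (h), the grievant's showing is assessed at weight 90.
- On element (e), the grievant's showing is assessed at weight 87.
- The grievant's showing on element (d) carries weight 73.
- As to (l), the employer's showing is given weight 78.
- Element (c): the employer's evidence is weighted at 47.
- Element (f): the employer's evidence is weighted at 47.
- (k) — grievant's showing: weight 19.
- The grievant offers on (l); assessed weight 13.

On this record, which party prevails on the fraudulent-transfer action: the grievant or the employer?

grievant

— Issue I —
At Stage I.1 the grievant must meet the preponderance of the evidence (weight is at least 53): on (a) the weight is 58, ≥ 53, so (a) meets the standard.
  The grievant carries Stage I.1; the employer now bears the burden.
At Stage I.2 the employer must meet the preponderance of the evidence (weight is at least 53): on (b) the weight is 51, < 53, so (b) does not meet the standard; on (c) the weight is 47, which does not reach 53, so (c) does not meet the standard.
  Not every element is met, so the employer fails to carry Stage I.2.
So the grievant prevails on this issue.
— Issue II —
At Stage II.1 the grievant must meet a heightened civil standard (weight is at least 71): on (d) the weight is 73, ≥ 71, so (d) meets the standard; on (e) the weight is 87 less the opposing 14 gives net 73, ≥ 71, so (e) meets the standard.
  Stage II.1 carried; the burden shifts to the employer.
At Stage II.2 the employer must meet a more-likely-than-not showing (weight is at least 51): on (f) the weight is 47 less the opposing 2 gives net 45, which does not reach 51, so (f) does not meet the standard; on (g) the weight is 48, which does not reach 51, so (g) does not meet the standard.
  The employer does not carry Stage II.2.
The analysis ends at Stage II.2; the grievant prevails on this issue.
— Issue III —
At Stage III.1 the grievant must meet the balance of probabilities (weight exceeds 54): on (h) the weight is 90 less the opposing 28 gives net 62, which does exceed 54, so (h) meets the standard; on (i) the weight is 62 less the opposing 6 gives net 56, which does exceed 54, so (i) meets the standard.
  All elements met. The grievant retains the burden for Stage III.2.
At Stage III.2 the grievant must meet clear and convincing evidence (weight is at least 69): on (j) the weight is 74, which does reach 69, so (j) meets the standard.
  Stage III.2 is satisfied; the onus moves to the employer.
At Stage III.3 the employer must meet clear and convincing evidence (weight is at least 69): on (k) the weight is 81 less the opposing 19 gives net 62, < 69, so (k) does not meet the standard; on (l) the weight is 78 less the opposing 13 gives net 65, < 69, so (l) does not meet the standard.
  The employer does not carry Stage III.3.
The grievant prevails on this issue.
Per-issue: Issue I → grievant; Issue II → grievant; Issue III → grievant. The grievant must prevail on a majority of issues; overall, the grievant prevails.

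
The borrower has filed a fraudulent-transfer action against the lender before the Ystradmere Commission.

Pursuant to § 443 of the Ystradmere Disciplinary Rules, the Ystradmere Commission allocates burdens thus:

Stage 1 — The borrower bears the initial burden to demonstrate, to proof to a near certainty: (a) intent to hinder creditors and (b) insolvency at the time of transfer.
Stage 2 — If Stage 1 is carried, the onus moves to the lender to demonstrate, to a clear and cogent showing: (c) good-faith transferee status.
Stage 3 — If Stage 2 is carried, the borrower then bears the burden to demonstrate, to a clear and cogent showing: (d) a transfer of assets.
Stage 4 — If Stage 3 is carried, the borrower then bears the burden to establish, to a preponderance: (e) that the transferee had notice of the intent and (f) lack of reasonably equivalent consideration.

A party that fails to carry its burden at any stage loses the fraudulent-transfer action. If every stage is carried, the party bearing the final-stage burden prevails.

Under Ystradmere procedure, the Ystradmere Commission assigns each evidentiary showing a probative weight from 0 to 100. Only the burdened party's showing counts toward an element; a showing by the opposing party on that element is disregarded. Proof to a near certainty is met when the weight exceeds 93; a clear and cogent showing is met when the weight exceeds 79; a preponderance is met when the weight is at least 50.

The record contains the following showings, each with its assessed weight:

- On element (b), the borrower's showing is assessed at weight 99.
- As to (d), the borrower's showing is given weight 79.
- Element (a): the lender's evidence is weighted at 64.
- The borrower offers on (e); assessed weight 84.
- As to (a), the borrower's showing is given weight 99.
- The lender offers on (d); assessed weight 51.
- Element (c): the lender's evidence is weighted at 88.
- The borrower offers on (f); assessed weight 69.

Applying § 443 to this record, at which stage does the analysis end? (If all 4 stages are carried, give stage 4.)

stage 3

At Stage 1 the borrower must meet proof to a near certainty (weight exceeds 93): on (a) the weight is 99 (the lender's 64 is given no effect), > 93, so (a) meets the standard; on (b) the weight is 99, which does exceed 93, so (b) meets the standard.
  Stage 1 is satisfied; the onus moves to the lender.
At Stage 2 the lender must meet a clear and cogent showing (weight exceeds 79): on (c) the weight is 88, > 79, so (c) meets the standard.
  The lender carries Stage 2; the borrower now bears the burden.
At Stage 3 the borrower must meet a clear and cogent showing (weight exceeds 79): on (d) the weight is 79 (the lender's 51 is given no effect), which does not exceed 79, so (d) does not meet the standard.
  Stage 3 not carried; the borrower fails its burden.
So the lender prevails.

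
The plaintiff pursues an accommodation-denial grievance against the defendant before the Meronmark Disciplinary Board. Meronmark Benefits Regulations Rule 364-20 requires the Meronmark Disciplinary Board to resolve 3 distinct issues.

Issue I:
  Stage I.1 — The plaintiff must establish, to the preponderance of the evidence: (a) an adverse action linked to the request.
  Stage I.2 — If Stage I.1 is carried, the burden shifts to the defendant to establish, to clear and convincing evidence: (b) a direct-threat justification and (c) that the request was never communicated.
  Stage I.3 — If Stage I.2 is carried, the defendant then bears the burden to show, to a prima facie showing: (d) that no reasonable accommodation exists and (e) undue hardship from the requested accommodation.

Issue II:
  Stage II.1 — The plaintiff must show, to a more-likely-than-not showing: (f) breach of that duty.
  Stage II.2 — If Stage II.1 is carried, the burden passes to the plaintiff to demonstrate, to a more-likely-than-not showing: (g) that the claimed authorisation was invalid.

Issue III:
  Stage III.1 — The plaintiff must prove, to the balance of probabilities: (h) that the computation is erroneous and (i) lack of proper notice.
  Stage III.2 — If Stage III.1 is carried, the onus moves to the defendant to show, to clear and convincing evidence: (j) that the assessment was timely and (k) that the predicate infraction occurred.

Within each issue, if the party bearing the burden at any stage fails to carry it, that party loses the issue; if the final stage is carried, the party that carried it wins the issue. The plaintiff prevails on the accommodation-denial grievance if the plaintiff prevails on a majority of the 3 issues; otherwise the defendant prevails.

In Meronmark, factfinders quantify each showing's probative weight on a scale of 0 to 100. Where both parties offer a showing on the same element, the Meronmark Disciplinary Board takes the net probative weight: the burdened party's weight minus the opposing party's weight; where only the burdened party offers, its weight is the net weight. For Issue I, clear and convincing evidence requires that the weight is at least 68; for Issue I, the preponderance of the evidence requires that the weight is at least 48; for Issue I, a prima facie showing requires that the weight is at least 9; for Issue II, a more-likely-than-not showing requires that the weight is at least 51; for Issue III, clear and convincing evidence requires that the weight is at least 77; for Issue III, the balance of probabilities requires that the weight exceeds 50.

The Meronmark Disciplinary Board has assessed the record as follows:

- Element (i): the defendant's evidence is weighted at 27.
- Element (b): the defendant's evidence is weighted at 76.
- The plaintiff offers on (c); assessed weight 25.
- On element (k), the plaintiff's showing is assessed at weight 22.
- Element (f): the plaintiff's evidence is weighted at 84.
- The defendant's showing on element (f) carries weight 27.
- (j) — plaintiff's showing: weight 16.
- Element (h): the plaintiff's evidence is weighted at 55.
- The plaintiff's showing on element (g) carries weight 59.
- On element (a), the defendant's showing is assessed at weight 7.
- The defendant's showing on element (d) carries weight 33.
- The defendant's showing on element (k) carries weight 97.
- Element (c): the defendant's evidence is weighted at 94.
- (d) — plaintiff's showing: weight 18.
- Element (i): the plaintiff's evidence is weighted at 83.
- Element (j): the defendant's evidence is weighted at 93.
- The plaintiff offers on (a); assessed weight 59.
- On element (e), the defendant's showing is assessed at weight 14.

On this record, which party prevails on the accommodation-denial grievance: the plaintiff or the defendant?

— Issue I —
At Stage I.1 the plaintiff must meet the preponderance of the evidence (weight is at least 48): on (a) the weight is 59 less the opposing 7 gives net 52, which does reach 48, so (a) meets the standard.
  The plaintiff carries Stage I.1; the defendant now bears the burden.
At Stage I.2 the defendant must meet clear and convincing evidence (weight is at least 68): on (b) the weight is 76, which does reach 68, so (b) meets the standard; on (c) the weight is 94 less the opposing 25 gives net 69, which does reach 68, so (c) meets the standard.
  Stage I.2 is satisfied; the defendant continues to bear the burden.
At Stage I.3 the defendant must meet a prima facie showing (weight is at least 9): on (d) the weight is 33 less the opposing 18 gives net 15, ≥ 9, so (d) meets the standard; on (e) the weight is 14, ≥ 9, so (e) meets the standard.
  All elements met at the final stage.
All stages carried — the defendant prevails on this issue.
— Issue II —
At Stage II.1 the plaintiff must meet a more-likely-than-not showing (weight is at least 51): on (f) the weight is 84 less the opposing 27 gives net 57, which does reach 51, so (f) meets the standard.
  Stage II.1 is satisfied; the plaintiff continues to bear the burden.
At Stage II.2 the plaintiff must meet a more-likely-than-not showing (weight is at least 51): on (g) the weight is 59, ≥ 51, so (g) meets the standard.
  The plaintiff carries the last stage.
With every stage satisfied, the plaintiff prevails on this issue.
— Issue III —
Stage III.1 (plaintiff, the balance of probabilities, weight exceeds 50): (h) 55 > 50 — meets; (i) net 83−27=56 > 50 — meets.
  All elements met. The burden passes to the defendant.
Stage III.2 (defendant, clear and convincing evidence, weight is at least 77): (j) net 93−16=77 ≥ 77 — meets; (k) net 97−22=75 < 77 — fails.
  Not every element is met, so the defendant fails to carry Stage III.2.
So the plaintiff prevails on this issue.
Per-issue: Issue I → defendant; Issue II → plaintiff; Issue III → plaintiff. The plaintiff must prevail on a majority of issues; overall, the plaintiff prevails.

plaintiff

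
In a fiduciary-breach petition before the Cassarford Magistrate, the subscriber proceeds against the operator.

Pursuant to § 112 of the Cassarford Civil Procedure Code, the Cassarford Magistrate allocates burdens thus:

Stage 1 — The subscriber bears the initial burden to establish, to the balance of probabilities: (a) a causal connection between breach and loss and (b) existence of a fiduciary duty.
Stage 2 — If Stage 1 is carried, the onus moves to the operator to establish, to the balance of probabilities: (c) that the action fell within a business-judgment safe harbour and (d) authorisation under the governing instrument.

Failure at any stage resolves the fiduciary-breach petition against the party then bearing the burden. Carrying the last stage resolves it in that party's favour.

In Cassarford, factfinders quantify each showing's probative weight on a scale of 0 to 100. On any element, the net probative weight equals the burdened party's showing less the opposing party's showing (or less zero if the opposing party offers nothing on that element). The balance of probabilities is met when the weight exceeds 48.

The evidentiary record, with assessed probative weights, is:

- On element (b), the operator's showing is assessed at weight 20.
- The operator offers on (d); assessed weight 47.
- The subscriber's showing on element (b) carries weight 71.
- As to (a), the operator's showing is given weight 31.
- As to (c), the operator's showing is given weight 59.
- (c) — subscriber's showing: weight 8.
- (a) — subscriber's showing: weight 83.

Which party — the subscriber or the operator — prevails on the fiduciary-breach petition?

subscriber

Stage 1 — burden on subscriber; standard: the balance of probabilities (weight exceeds 48).
    (a): 83 − 31 = 52 > 48 [met]
    (b): 71 − 20 = 51 > 48 [met]
  Stage 1 carried; the burden shifts to the operator.
Stage 2 — burden on operator; standard: the balance of probabilities (weight exceeds 48).
    (c): 59 − 8 = 51 > 48 [met]
    (d): 47 ≤ 48 [not met]
  Not every element is met, so the operator fails to carry Stage 2.
The analysis ends at Stage 2; the subscriber prevails.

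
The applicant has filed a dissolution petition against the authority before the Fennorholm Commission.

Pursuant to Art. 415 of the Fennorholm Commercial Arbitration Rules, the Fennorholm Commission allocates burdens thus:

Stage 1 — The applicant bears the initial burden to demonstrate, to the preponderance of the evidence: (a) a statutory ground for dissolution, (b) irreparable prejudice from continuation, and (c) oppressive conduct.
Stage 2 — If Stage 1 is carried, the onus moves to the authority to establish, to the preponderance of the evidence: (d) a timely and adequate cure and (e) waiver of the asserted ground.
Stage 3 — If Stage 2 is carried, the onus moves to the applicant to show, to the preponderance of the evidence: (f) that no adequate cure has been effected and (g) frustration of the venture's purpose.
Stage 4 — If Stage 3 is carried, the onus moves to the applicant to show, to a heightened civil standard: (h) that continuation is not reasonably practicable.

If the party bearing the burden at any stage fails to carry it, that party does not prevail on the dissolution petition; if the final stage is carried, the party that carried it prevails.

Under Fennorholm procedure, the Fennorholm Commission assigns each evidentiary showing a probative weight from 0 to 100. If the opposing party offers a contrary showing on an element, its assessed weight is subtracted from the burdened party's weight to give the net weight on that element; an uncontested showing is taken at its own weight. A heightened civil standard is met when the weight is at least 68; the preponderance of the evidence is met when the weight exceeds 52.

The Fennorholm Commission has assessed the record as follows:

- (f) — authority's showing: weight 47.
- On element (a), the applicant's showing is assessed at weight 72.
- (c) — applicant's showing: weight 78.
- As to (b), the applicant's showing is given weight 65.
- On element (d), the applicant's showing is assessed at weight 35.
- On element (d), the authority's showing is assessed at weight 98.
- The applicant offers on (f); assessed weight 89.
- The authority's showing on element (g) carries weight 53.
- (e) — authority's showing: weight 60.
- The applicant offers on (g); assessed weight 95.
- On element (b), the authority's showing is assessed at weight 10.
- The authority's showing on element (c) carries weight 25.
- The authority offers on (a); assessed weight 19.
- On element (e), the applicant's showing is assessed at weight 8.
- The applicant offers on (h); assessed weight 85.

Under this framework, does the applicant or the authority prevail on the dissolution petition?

applicant

Stage 1 (applicant, the preponderance of the evidence, weight exceeds 52): (a) net 72−19=53 > 52 — meets; (b) net 65−10=55 > 52 — meets; (c) net 78−25=53 > 52 — meets.
  Stage 1 is satisfied; the onus moves to the authority.
Stage 2 (authority, the preponderance of the evidence, weight exceeds 52): (d) net 98−35=63 > 52 — meets; (e) net 60−8=52 ≤ 52 — fails.
  Stage 2 not carried; the authority fails its burden.
The applicant prevails.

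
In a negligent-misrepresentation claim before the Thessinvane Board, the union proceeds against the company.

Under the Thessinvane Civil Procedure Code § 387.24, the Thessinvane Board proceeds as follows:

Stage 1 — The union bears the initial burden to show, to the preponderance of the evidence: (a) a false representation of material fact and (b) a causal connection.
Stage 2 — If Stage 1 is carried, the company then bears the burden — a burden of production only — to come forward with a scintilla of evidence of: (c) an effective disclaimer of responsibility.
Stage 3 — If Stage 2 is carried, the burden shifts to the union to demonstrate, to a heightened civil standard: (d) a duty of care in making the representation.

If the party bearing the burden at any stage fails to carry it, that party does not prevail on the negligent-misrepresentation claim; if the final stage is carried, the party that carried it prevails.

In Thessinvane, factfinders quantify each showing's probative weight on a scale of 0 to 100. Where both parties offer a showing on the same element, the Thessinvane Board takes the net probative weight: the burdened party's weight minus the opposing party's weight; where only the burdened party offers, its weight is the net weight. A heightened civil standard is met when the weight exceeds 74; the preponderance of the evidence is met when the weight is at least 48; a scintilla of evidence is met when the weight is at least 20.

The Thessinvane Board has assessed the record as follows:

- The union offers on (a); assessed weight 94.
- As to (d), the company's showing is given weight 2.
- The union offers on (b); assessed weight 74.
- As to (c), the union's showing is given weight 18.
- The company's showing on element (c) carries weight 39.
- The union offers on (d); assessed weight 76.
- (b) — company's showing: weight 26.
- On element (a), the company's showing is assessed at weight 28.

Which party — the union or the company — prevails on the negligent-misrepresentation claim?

company

At Stage 1 the union must meet the preponderance of the evidence (weight is at least 48): on (a) the weight is 94 less the opposing 28 gives net 66, which does reach 48, so (a) meets the standard; on (b) the weight is 74 less the opposing 26 gives net 48, which does reach 48, so (b) meets the standard.
  Stage 1 carried; the burden shifts to the company.
At Stage 2 the company must meet a scintilla of evidence (weight is at least 20): on (c) the weight is 39 less the opposing 18 gives net 21, which does reach 20, so (c) meets the standard.
  The company carries Stage 2; the union now bears the burden.
At Stage 3 the union must meet a heightened civil standard (weight exceeds 74): on (d) the weight is 76 less the opposing 2 gives net 74, ≤ 74, so (d) does not meet the standard.
  The union does not carry Stage 3.
So the company prevails.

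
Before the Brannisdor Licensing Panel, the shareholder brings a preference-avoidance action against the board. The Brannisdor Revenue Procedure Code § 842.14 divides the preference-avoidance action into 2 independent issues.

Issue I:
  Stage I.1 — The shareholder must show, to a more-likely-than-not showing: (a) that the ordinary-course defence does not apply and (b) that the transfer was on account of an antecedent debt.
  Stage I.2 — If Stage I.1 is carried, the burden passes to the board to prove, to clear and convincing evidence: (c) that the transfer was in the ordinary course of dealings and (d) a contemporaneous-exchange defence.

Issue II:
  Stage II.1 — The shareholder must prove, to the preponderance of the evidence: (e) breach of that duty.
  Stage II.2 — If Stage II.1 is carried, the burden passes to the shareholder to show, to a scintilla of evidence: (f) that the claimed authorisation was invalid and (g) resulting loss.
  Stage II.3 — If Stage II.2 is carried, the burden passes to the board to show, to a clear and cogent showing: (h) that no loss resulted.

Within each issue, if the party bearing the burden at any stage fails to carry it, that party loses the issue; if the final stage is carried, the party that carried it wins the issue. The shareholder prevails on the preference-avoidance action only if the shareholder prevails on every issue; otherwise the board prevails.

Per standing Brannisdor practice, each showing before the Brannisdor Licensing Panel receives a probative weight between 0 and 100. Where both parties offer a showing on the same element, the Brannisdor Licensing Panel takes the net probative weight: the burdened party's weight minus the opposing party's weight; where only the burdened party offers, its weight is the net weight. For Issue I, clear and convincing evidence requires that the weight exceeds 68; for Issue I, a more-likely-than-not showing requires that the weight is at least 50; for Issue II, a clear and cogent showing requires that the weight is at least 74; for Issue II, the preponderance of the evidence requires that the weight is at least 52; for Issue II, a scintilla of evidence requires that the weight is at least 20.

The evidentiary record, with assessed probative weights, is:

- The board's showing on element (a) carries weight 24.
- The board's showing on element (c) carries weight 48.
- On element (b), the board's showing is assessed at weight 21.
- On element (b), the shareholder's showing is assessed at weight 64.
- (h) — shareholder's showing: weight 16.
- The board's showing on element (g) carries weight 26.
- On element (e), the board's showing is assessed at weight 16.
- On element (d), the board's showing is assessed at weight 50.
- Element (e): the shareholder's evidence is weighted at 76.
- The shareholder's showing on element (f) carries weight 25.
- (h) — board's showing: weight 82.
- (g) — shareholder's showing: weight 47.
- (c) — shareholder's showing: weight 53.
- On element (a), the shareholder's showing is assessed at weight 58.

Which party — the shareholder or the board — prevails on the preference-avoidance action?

— Issue I —
Stage I.1 — burden on shareholder; standard: a more-likely-than-not showing (weight is at least 50).
    (a): 58 − 24 = 34 < 50 [not met]
    (b): 64 − 21 = 43 < 50 [not met]
  The shareholder does not carry Stage I.1.
The analysis ends at Stage I.1; the board prevails on this issue.
— Issue II —
Stage II.1 (shareholder, the preponderance of the evidence, weight is at least 52): (e) net 76−16=60 ≥ 52 — meets.
  Stage II.1 carried; the burden remains with the shareholder.
Stage II.2 (shareholder, a scintilla of evidence, weight is at least 20): (f) 25 ≥ 20 — meets; (g) net 47−26=21 ≥ 20 — meets.
  All elements met. The burden passes to the board.
Stage II.3 (board, a clear and cogent showing, weight is at least 74): (h) net 82−16=66 < 74 — fails.
  Stage II.3 not carried; the board fails its burden.
The analysis ends at Stage II.3; the shareholder prevails on this issue.
Per-issue: Issue I → board; Issue II → shareholder. The shareholder must prevail on every issue; overall, the board prevails.

board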